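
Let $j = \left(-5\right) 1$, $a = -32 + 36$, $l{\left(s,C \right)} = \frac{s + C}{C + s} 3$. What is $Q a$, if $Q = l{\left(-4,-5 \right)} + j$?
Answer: $-8$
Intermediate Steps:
$l{\left(s,C \right)} = 3$ ($l{\left(s,C \right)} = \frac{C + s}{C + s} 3 = 1 \cdot 3 = 3$)
$a = 4$
$j = -5$
$Q = -2$ ($Q = 3 - 5 = -2$)
$Q a = \left(-2\right) 4 = -8$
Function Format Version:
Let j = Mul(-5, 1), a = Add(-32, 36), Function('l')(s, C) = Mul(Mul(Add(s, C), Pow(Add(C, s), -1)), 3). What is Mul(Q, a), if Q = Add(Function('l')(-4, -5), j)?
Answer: -8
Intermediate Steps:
Function('l')(s, C) = 3 (Function('l')(s, C) = Mul(Mul(Add(C, s), Pow(Add(C, s), -1)), 3) = Mul(1, 3) = 3)
a = 4
j = -5
Q = -2 (Q = Add(3, -5) = -2)
Mul(Q, a) = Mul(-2, 4) = -8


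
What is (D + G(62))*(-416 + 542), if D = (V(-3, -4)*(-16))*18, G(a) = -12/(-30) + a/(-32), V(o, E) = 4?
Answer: -5813829/40 ≈ -1.4535e+5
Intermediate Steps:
G(a) = 2/5 - a/32 (G(a) = -12*(-1/30) + a*(-1/32) = 2/5 - a/32)
D = -1152 (D = (4*(-16))*18 = -64*18 = -1152)
(D + G(62))*(-416 + 542) = (-1152 + (2/5 - 1/32*62))*(-416 + 542) = (-1152 + (2/5 - 31/16))*126 = (-1152 - 123/80)*126 = -92283/80*126 = -5813829/40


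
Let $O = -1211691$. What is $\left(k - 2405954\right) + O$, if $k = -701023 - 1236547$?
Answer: $-5555215$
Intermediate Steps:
$k = -1937570$ ($k = -701023 - 1236547 = -1937570$)
$\left(k - 2405954\right) + O = \left(-1937570 - 2405954\right) - 1211691 = -4343524 - 1211691 = -5555215$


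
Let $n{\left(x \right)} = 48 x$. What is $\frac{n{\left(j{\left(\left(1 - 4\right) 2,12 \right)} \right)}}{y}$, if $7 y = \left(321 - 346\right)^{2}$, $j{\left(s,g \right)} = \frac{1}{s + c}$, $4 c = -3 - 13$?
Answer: $- \frac{168}{3125} \approx -0.05376$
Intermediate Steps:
$c = -4$ ($c = \frac{-3 - 13}{4} = \frac{1}{4} \left(-16\right) = -4$)
$j{\left(s,g \right)} = \frac{1}{-4 + s}$ ($j{\left(s,g \right)} = \frac{1}{s - 4} = \frac{1}{-4 + s}$)
$y = \frac{625}{7}$ ($y = \frac{\left(321 - 346\right)^{2}}{7} = \frac{\left(-25\right)^{2}}{7} = \frac{1}{7} \cdot 625 = \frac{625}{7} \approx 89.286$)
$\frac{n{\left(j{\left(\left(1 - 4\right) 2,12 \right)} \right)}}{y} = \frac{48 \frac{1}{-4 + \left(1 - 4\right) 2}}{\frac{625}{7}} = \frac{48}{-4 - 6} \cdot \frac{7}{625} = \frac{48}{-10} \cdot \frac{7}{625} = 48 \left(- \frac{1}{10}\right) \frac{7}{625} = \left(- \frac{24}{5}\right) \frac{7}{625} = - \frac{168}{3125}$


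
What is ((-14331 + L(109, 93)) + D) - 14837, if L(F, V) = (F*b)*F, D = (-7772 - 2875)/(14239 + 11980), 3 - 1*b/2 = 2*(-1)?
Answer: 2350312951/26219 ≈ 89642.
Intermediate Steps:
b = 10 (b = 6 - 4*(-1) = 6 - 2*(-2) = 6 + 4 = 10)
D = -10647/26219 ≈ -0.40608
L(F, V) = 10*F² (L(F, V) = (F*10)*F = (10*F)*F = 10*F²)
((-14331 + L(109, 93)) + D) - 14837 = ((-14331 + 10*109²) - 10647/26219) - 14837 = ((-14331 + 10*11881) - 10647/26219) - 14837 = ((-14331 + 118810) - 10647/26219) - 14837 = (104479 - 10647/26219) - 14837 = 2739324254/26219 - 14837 = 2350312951/26219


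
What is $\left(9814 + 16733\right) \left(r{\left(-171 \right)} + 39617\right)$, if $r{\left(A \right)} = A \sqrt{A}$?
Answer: $1051712499 - 13618611 i \sqrt{19} \approx 1.0517 \cdot 10^{9} - 5.9362 \cdot 10^{7} i$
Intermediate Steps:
$r{\left(A \right)} = A^{\frac{3}{2}}$
$\left(9814 + 16733\right) \left(r{\left(-171 \right)} + 39617\right) = \left(9814 + 16733\right) \left(\left(-171\right)^{\frac{3}{2}} + 39617\right) = 26547 \left(- 513 i \sqrt{19} + 39617\right) = 26547 \left(39617 - 513 i \sqrt{19}\right) = 1051712499 - 13618611 i \sqrt{19}$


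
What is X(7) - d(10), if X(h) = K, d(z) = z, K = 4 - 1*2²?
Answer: -10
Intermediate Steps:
K = 0 (K = 4 - 1*4 = 4 - 4 = 0)
X(h) = 0
X(7) - d(10) = 0 - 1*10 = 0 - 10 = -10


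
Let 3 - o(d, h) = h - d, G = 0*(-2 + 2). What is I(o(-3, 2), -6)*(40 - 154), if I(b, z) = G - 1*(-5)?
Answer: -570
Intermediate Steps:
G = 0 (G = 0*0 = 0)
o(d, h) = 3 + d - h (o(d, h) = 3 - (h - d) = 3 + (d - h) = 3 + d - h)
I(b, z) = 5 (I(b, z) = 0 - 1*(-5) = 0 + 5 = 5)
I(o(-3, 2), -6)*(40 - 154) = 5*(40 - 154) = 5*(-114) = -570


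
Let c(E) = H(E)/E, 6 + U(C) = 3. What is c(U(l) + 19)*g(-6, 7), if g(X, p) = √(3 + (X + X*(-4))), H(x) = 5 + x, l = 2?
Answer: 21*√21/16 ≈ 6.0146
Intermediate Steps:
U(C) = -3 (U(C) = -6 + 3 = -3)
g(X, p) = √(3 - 3*X) (g(X, p) = √(3 + (X - 4*X)) = √(3 - 3*X))
c(E) = (5 + E)/E
c(U(l) + 19)*g(-6, 7) = ((5 + (-3 + 19))/(-3 + 19))*√(3 - 3*(-6)) = ((5 + 16)/16)*√(3 + 18) = ((1/16)*21)*√21 = 21*√21/16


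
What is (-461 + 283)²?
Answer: 31684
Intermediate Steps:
(-461 + 283)² = (-178)² = 31684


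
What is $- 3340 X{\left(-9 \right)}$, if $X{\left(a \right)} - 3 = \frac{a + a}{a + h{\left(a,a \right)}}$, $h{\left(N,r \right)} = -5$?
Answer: $- \frac{100200}{7} \approx -14314.0$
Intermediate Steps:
$X{\left(a \right)} = 3 + \frac{2 a}{-5 + a}$ ($X{\left(a \right)} = 3 + \frac{a + a}{a - 5} = 3 + \frac{2 a}{-5 + a}$)
$- 3340 X{\left(-9 \right)} = - 3340 \frac{5 \left(-3 - 9\right)}{-5 - 9} = - 3340 \cdot 5 \frac{1}{-14} \left(-12\right) = - 3340 \cdot 5 \left(- \frac{1}{14}\right) \left(-12\right) = \left(-3340\right) \frac{30}{7} = - \frac{100200}{7}$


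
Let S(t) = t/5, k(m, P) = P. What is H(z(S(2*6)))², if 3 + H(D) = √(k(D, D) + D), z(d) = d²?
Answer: 513/25 - 72*√2/5 ≈ 0.15532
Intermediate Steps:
S(t) = t/5 (S(t) = t*(⅕) = t/5)
H(D) = -3 + √2*√D (H(D) = -3 + √(D + D) = -3 + √(2*D) = -3 + √2*√D)
H(z(S(2*6)))² = (-3 + √2*√(((2*6)/5)²))² = (-3 + √2*√(((⅕)*12)²))² = (-3 + √2*√((12/5)²))² = (-3 + √2*√(144/25))² = (-3 + √2*(12/5))² = (-3 + 12*√2/5)²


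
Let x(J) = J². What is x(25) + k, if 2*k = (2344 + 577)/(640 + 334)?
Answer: 1220421/1948 ≈ 626.50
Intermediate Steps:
k = 2921/1948 (k = ((2344 + 577)/(640 + 334))/2 = (2921/974)/2 = (2921*(1/974))/2 = (½)*(2921/974) = 2921/1948 ≈ 1.4995)
x(25) + k = 25² + 2921/1948 = 625 + 2921/1948 = 1220421/1948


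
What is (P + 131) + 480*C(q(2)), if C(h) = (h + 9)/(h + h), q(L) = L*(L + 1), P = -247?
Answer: 484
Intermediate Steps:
q(L) = L*(1 + L)
C(h) = (9 + h)/(2*h) (C(h) = (9 + h)/((2*h)) = (9 + h)*(1/(2*h)) = (9 + h)/(2*h))
(P + 131) + 480*C(q(2)) = (-247 + 131) + 480*((9 + 2*(1 + 2))/(2*((2*(1 + 2))))) = -116 + 480*((9 + 2*3)/(2*((2*3)))) = -116 + 480*((1/2)*(9 + 6)/6) = -116 + 480*((1/2)*(1/6)*15) = -116 + 480*(5/4) = -116 + 600 = 484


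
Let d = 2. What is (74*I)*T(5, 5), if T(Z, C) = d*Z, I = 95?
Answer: 70300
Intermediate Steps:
T(Z, C) = 2*Z
(74*I)*T(5, 5) = (74*95)*(2*5) = 7030*10 = 70300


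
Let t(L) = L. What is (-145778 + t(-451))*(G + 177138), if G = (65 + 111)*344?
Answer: -34756001178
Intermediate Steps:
G = 60544 (G = 176*344 = 60544)
(-145778 + t(-451))*(G + 177138) = (-145778 - 451)*(60544 + 177138) = -146229*237682 = -34756001178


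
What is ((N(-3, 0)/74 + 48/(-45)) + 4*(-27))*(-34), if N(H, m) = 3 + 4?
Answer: 2056303/555 ≈ 3705.1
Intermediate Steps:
N(H, m) = 7
((N(-3, 0)/74 + 48/(-45)) + 4*(-27))*(-34) = ((7/74 + 48/(-45)) + 4*(-27))*(-34) = ((7*(1/74) + 48*(-1/45)) - 108)*(-34) = ((7/74 - 16/15) - 108)*(-34) = (-1079/1110 - 108)*(-34) = -120959/1110*(-34) = 2056303/555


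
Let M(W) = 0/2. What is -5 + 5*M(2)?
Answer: -5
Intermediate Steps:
M(W) = 0 (M(W) = 0*(1/2) = 0)
-5 + 5*M(2) = -5 + 5*0 = -5 + 0 = -5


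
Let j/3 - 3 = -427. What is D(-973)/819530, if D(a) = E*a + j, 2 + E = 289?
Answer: -280523/819530 ≈ -0.34230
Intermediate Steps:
E = 287 (E = -2 + 289 = 287)
j = -1272 (j = 9 + 3*(-427) = 9 - 1281 = -1272)
D(a) = -1272 + 287*a (D(a) = 287*a - 1272 = -1272 + 287*a)
D(-973)/819530 = (-1272 + 287*(-973))/819530 = (-1272 - 279251)*(1/819530) = -280523*1/819530 = -280523/819530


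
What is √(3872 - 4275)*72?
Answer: 72*I*√403 ≈ 1445.4*I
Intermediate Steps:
√(3872 - 4275)*72 = √(-403)*72 = (I*√403)*72 = 72*I*√403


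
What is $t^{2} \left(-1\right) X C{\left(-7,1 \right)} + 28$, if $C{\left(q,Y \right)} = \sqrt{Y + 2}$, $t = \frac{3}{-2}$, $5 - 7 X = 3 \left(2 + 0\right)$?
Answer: $28 + \frac{9 \sqrt{3}}{28} \approx 28.557$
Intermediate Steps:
$X = - \frac{1}{7}$ ($X = \frac{5}{7} - \frac{3 \left(2 + 0\right)}{7} = \frac{5}{7} - \frac{3 \cdot 2}{7} = \frac{5}{7} - \frac{6}{7} = - \frac{1}{7} \approx -0.14286$)
$t = - \frac{3}{2}$ ($t = 3 \left(- \frac{1}{2}\right) = - \frac{3}{2} \approx -1.5$)
$C{\left(q,Y \right)} = \sqrt{2 + Y}$
$t^{2} \left(-1\right) X C{\left(-7,1 \right)} + 28 = \left(- \frac{3}{2}\right)^{2} \left(-1\right) \left(- \frac{1}{7}\right) \sqrt{2 + 1} + 28 = \frac{9}{4} \left(-1\right) \left(- \frac{1}{7}\right) \sqrt{3} + 28 = \left(- \frac{9}{4}\right) \left(- \frac{1}{7}\right) \sqrt{3} + 28 = \frac{9 \sqrt{3}}{28} + 28 = 28 + \frac{9 \sqrt{3}}{28}$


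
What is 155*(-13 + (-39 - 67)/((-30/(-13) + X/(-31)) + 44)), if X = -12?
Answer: -22269780/9409 ≈ -2366.9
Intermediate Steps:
155*(-13 + (-39 - 67)/((-30/(-13) + X/(-31)) + 44)) = 155*(-13 + (-39 - 67)/((-30/(-13) - 12/(-31)) + 44)) = 155*(-13 - 106/((-30*(-1/13) - 12*(-1/31)) + 44)) = 155*(-13 - 106/((30/13 + 12/31) + 44)) = 155*(-13 - 106/(1086/403 + 44)) = 155*(-13 - 106/18818/403) = 155*(-13 - 106*403/18818) = 155*(-13 - 21359/9409) = 155*(-143676/9409) = -22269780/9409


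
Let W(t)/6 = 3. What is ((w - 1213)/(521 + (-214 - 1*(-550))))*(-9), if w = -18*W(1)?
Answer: 13833/857 ≈ 16.141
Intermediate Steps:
W(t) = 18 (W(t) = 6*3 = 18)
w = -324 (w = -18*18 = -324)
((w - 1213)/(521 + (-214 - 1*(-550))))*(-9) = ((-324 - 1213)/(521 + (-214 - 1*(-550))))*(-9) = -1537/(521 + (-214 + 550))*(-9) = -1537/(521 + 336)*(-9) = -1537/857*(-9) = 13833/857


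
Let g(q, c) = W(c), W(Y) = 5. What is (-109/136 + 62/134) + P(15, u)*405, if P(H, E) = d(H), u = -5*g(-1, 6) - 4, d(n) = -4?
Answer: -14764527/9112 ≈ -1620.3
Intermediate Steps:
g(q, c) = 5
u = -29 (u = -5*5 - 4 = -25 - 4 = -29)
P(H, E) = -4
(-109/136 + 62/134) + P(15, u)*405 = (-109/136 + 62/134) - 4*405 = (-109*1/136 + 62*(1/134)) - 1620 = (-109/136 + 31/67) - 1620 = -3087/9112 - 1620 = -14764527/9112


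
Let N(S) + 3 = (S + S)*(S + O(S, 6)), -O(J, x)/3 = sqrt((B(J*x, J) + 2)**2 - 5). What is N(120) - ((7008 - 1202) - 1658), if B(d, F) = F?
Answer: 24649 - 720*sqrt(14879) ≈ -63176.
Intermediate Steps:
O(J, x) = -3*sqrt(-5 + (2 + J)**2) (O(J, x) = -3*sqrt((J + 2)**2 - 5) = -3*sqrt((2 + J)**2 - 5) = -3*sqrt(-5 + (2 + J)**2))
N(S) = -3 + 2*S*(S - 3*sqrt(-5 + (2 + S)**2)) (N(S) = -3 + (S + S)*(S - 3*sqrt(-5 + (2 + S)**2)) = -3 + (2*S)*(S - 3*sqrt(-5 + (2 + S)**2)) = -3 + 2*S*(S - 3*sqrt(-5 + (2 + S)**2)))
N(120) - ((7008 - 1202) - 1658) = (-3 + 2*120**2 - 6*120*sqrt(-5 + (2 + 120)**2)) - ((7008 - 1202) - 1658) = (-3 + 2*14400 - 6*120*sqrt(-5 + 122**2)) - (5806 - 1658) = (-3 + 28800 - 6*120*sqrt(-5 + 14884)) - 1*4148 = (-3 + 28800 - 6*120*sqrt(14879)) - 4148 = (-3 + 28800 - 720*sqrt(14879)) - 4148 = (28797 - 720*sqrt(14879)) - 4148 = 24649 - 720*sqrt(14879)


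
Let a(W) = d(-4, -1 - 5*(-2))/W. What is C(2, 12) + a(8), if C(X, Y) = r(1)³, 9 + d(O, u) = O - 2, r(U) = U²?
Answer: -7/8 ≈ -0.87500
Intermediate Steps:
d(O, u) = -11 + O (d(O, u) = -9 + (O - 2) = -9 + (-2 + O) = -11 + O)
C(X, Y) = 1 (C(X, Y) = (1²)³ = 1³ = 1)
a(W) = -15/W (a(W) = (-11 - 4)/W = -15/W)
C(2, 12) + a(8) = 1 - 15/8 = -7/8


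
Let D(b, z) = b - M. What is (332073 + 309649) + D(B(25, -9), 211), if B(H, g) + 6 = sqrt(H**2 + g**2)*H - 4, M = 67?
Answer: 641645 + 25*sqrt(706) ≈ 6.4231e+5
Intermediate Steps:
B(H, g) = -10 + H*sqrt(H**2 + g**2) (B(H, g) = -6 + (sqrt(H**2 + g**2)*H - 4) = -6 + (H*sqrt(H**2 + g**2) - 4) = -6 + (-4 + H*sqrt(H**2 + g**2)) = -10 + H*sqrt(H**2 + g**2))
D(b, z) = -67 + b (D(b, z) = b - 1*67 = b - 67 = -67 + b)
(332073 + 309649) + D(B(25, -9), 211) = (332073 + 309649) + (-67 + (-10 + 25*sqrt(25**2 + (-9)**2))) = 641722 + (-67 + (-10 + 25*sqrt(625 + 81))) = 641722 + (-67 + (-10 + 25*sqrt(706))) = 641722 + (-77 + 25*sqrt(706)) = 641645 + 25*sqrt(706)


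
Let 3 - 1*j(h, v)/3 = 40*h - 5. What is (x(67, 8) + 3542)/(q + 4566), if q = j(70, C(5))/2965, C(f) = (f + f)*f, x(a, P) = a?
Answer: 3566895/4509938 ≈ 0.79090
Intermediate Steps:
C(f) = 2*f² (C(f) = (2*f)*f = 2*f²)
j(h, v) = 24 - 120*h (j(h, v) = 9 - 3*(40*h - 5) = 9 - 3*(-5 + 40*h) = 9 + (15 - 120*h) = 24 - 120*h)
q = -8376/2965 (q = (24 - 120*70)/2965 = (24 - 8400)*(1/2965) = -8376*1/2965 = -8376/2965 ≈ -2.8250)
(x(67, 8) + 3542)/(q + 4566) = (67 + 3542)/(-8376/2965 + 4566) = 3609/(13529814/2965) = 3609*(2965/13529814) = 3566895/4509938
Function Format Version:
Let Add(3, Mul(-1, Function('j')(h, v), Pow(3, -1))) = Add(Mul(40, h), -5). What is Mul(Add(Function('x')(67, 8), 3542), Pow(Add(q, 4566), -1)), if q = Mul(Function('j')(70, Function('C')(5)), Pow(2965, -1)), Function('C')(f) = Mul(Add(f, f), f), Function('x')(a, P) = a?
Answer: Rational(3566895, 4509938) ≈ 0.79090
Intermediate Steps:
Function('C')(f) = Mul(2, Pow(f, 2)) (Function('C')(f) = Mul(Mul(2, f), f) = Mul(2, Pow(f, 2)))
Function('j')(h, v) = Add(24, Mul(-120, h)) (Function('j')(h, v) = Add(9, Mul(-3, Add(Mul(40, h), -5))) = Add(9, Mul(-3, Add(-5, Mul(40, h)))) = Add(9, Add(15, Mul(-120, h))) = Add(24, Mul(-120, h)))
q = Rational(-8376, 2965) (q = Mul(Add(24, Mul(-120, 70)), Pow(2965, -1)) = Mul(Add(24, -8400), Rational(1, 2965)) = Mul(-8376, Rational(1, 2965)) = Rational(-8376, 2965) ≈ -2.8250)
Mul(Add(Function('x')(67, 8), 3542), Pow(Add(q, 4566), -1)) = Mul(Add(67, 3542), Pow(Add(Rational(-8376, 2965), 4566), -1)) = Mul(3609, Pow(Rational(13529814, 2965), -1)) = Mul(3609, Rational(2965, 13529814)) = Rational(3566895, 4509938)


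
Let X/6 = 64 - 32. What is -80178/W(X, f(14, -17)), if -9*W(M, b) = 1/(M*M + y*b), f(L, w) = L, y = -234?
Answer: 24237167976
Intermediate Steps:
X = 192 (X = 6*(64 - 32) = 6*32 = 192)
W(M, b) = -1/(9*(M**2 - 234*b)) (W(M, b) = -1/(9*(M*M - 234*b)) = -1/(9*(M**2 - 234*b)))
-80178/W(X, f(14, -17)) = -80178/(1/(9*(-1*192**2 + 234*14))) = -80178/(1/(9*(-1*36864 + 3276))) = -80178/(1/(9*(-36864 + 3276))) = -80178/((1/9)/(-33588)) = -80178/((1/9)*(-1/33588)) = -80178/(-1/302292) = -80178*(-302292) = 24237167976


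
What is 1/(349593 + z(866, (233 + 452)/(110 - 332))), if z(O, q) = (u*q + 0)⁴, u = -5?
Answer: 2428912656/986738425039633 ≈ 2.4616e-6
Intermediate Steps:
z(O, q) = 625*q⁴ (z(O, q) = (-5*q + 0)⁴ = (-5*q)⁴ = 625*q⁴)
1/(349593 + z(866, (233 + 452)/(110 - 332))) = 1/(349593 + 625*((233 + 452)/(110 - 332))⁴) = 1/(349593 + 625*(685/(-222))⁴) = 1/(349593 + 625*(685*(-1/222))⁴) = 1/(349593 + 625*(-685/222)⁴) = 1/(349593 + 625*(220172100625/2428912656)) = 1/(349593 + 137607562890625/2428912656) = 1/(986738425039633/2428912656) = 2428912656/986738425039633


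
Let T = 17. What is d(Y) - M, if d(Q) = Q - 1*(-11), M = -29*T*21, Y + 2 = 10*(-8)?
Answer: 10282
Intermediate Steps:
Y = -82 (Y = -2 + 10*(-8) = -2 - 80 = -82)
M = -10353 (M = -29*17*21 = -493*21 = -10353)
d(Q) = 11 + Q (d(Q) = Q + 11 = 11 + Q)
d(Y) - M = (11 - 82) - 1*(-10353) = -71 + 10353 = 10282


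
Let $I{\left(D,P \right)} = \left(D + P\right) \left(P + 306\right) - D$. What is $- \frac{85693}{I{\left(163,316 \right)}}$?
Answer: $- \frac{85693}{297775} \approx -0.28778$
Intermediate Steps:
$I{\left(D,P \right)} = - D + \left(306 + P\right) \left(D + P\right)$ ($I{\left(D,P \right)} = \left(D + P\right) \left(306 + P\right) - D = \left(306 + P\right) \left(D + P\right) - D = - D + \left(306 + P\right) \left(D + P\right)$)
$- \frac{85693}{I{\left(163,316 \right)}} = - \frac{85693}{316^{2} + 305 \cdot 163 + 306 \cdot 316 + 163 \cdot 316} = - \frac{85693}{99856 + 49715 + 96696 + 51508} = - \frac{85693}{297775}$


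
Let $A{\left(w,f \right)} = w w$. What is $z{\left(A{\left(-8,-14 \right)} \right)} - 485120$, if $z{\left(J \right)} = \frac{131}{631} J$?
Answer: $- \frac{306102336}{631} \approx -4.8511 \cdot 10^{5}$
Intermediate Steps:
$A{\left(w,f \right)} = w^{2}$
$z{\left(J \right)} = \frac{131 J}{631}$ ($z{\left(J \right)} = 131 \cdot \frac{1}{631} J = \frac{131 J}{631}$)
$z{\left(A{\left(-8,-14 \right)} \right)} - 485120 = \frac{131 \left(-8\right)^{2}}{631} - 485120 = \frac{131}{631} \cdot 64 - 485120 = \frac{8384}{631} - 485120 = - \frac{306102336}{631}$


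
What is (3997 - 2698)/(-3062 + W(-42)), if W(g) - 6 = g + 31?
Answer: -1299/3067 ≈ -0.42354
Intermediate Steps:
W(g) = 37 + g (W(g) = 6 + (g + 31) = 6 + (31 + g) = 37 + g)
(3997 - 2698)/(-3062 + W(-42)) = (3997 - 2698)/(-3062 + (37 - 42)) = 1299/(-3062 - 5) = 1299/(-3067) = 1299*(-1/3067) = -1299/3067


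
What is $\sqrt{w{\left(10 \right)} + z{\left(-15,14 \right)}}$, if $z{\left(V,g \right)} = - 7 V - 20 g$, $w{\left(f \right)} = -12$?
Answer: $i \sqrt{187} \approx 13.675 i$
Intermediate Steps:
$z{\left(V,g \right)} = - 20 g - 7 V$
$\sqrt{w{\left(10 \right)} + z{\left(-15,14 \right)}} = \sqrt{-12 - 175} = \sqrt{-187} = i \sqrt{187}$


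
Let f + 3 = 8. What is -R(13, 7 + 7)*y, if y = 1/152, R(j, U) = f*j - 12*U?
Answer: 103/152 ≈ 0.67763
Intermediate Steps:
f = 5 (f = -3 + 8 = 5)
R(j, U) = -12*U + 5*j (R(j, U) = 5*j - 12*U = -12*U + 5*j)
y = 1/152 ≈ 0.0065789
-R(13, 7 + 7)*y = -(-12*(7 + 7) + 5*13)/152 = -(-12*14 + 65)/152 = -(-168 + 65)/152 = -(-103)/152 = -1*(-103/152) = 103/152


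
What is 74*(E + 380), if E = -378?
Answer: 148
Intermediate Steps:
74*(E + 380) = 74*(-378 + 380) = 74*2 = 148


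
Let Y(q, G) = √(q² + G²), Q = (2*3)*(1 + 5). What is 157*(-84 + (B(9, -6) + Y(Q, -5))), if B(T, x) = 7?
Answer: -12089 + 157*√1321 ≈ -6382.8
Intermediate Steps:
Q = 36 (Q = 6*6 = 36)
Y(q, G) = √(G² + q²)
157*(-84 + (B(9, -6) + Y(Q, -5))) = 157*(-84 + (7 + √((-5)² + 36²))) = 157*(-84 + (7 + √(25 + 1296))) = 157*(-84 + (7 + √1321)) = 157*(-77 + √1321) = -12089 + 157*√1321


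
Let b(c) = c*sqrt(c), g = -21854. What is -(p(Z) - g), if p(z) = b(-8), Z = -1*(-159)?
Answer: -21854 + 16*I*sqrt(2) ≈ -21854.0 + 22.627*I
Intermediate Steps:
Z = 159
b(c) = c**(3/2)
p(z) = -16*I*sqrt(2) (p(z) = (-8)**(3/2) = -16*I*sqrt(2))
-(p(Z) - g) = -(-16*I*sqrt(2) - 1*(-21854)) = -(-16*I*sqrt(2) + 21854) = -(21854 - 16*I*sqrt(2)) = -21854 + 16*I*sqrt(2)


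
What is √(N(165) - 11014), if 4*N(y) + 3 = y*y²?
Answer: √4448066/2 ≈ 1054.5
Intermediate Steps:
N(y) = -¾ + y³/4 (N(y) = -¾ + (y*y²)/4 = -¾ + y³/4)
√(N(165) - 11014) = √((-¾ + (¼)*165³) - 11014) = √((-¾ + (¼)*4492125) - 11014) = √((-¾ + 4492125/4) - 11014) = √(2246061/2 - 11014) = √(2224033/2) = √4448066/2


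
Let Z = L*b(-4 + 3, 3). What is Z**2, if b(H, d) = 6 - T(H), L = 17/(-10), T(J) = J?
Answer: 14161/100 ≈ 141.61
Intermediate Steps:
L = -17/10 (L = 17*(-1/10) = -17/10 ≈ -1.7000)
b(H, d) = 6 - H
Z = -119/10 (Z = -17*(6 - (-4 + 3))/10 = -17*(6 - 1*(-1))/10 = -17*(6 + 1)/10 = -17/10*7 = -119/10 ≈ -11.900)
Z**2 = (-119/10)**2 = 14161/100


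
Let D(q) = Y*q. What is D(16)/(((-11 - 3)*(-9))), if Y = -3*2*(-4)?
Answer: 64/21 ≈ 3.0476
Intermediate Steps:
Y = 24 (Y = -6*(-4) = 24)
D(q) = 24*q
D(16)/(((-11 - 3)*(-9))) = (24*16)/(((-11 - 3)*(-9))) = 384/((-14*(-9))) = 384/126 = 384*(1/126) = 64/21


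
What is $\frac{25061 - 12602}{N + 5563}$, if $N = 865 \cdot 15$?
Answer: $\frac{12459}{18538} \approx 0.67208$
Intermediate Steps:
$N = 12975$
$\frac{25061 - 12602}{N + 5563} = \frac{25061 - 12602}{12975 + 5563} = \frac{12459}{18538}$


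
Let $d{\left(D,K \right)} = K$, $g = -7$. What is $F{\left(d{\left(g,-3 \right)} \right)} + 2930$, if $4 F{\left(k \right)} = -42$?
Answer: $\frac{5839}{2} \approx 2919.5$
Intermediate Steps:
$F{\left(k \right)} = - \frac{21}{2}$ ($F{\left(k \right)} = \frac{1}{4} \left(-42\right) = - \frac{21}{2}$)
$F{\left(d{\left(g,-3 \right)} \right)} + 2930 = - \frac{21}{2} + 2930 = \frac{5839}{2}$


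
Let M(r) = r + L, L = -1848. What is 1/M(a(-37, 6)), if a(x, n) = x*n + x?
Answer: -1/2107 ≈ -0.00047461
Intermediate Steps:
a(x, n) = x + n*x (a(x, n) = n*x + x = x + n*x)
M(r) = -1848 + r (M(r) = r - 1848 = -1848 + r)
1/M(a(-37, 6)) = 1/(-1848 - 37*(1 + 6)) = 1/(-1848 - 37*7) = 1/(-1848 - 259) = 1/(-2107) = -1/2107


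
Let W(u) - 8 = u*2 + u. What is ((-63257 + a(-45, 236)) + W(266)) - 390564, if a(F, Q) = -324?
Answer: -453339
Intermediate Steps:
W(u) = 8 + 3*u (W(u) = 8 + (u*2 + u) = 8 + (2*u + u) = 8 + 3*u)
((-63257 + a(-45, 236)) + W(266)) - 390564 = ((-63257 - 324) + (8 + 3*266)) - 390564 = (-63581 + (8 + 798)) - 390564 = (-63581 + 806) - 390564 = -62775 - 390564 = -453339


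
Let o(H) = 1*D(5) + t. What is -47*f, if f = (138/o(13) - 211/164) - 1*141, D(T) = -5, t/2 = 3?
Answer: 33041/164 ≈ 201.47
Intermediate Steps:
t = 6 (t = 2*3 = 6)
o(H) = 1 (o(H) = 1*(-5) + 6 = -5 + 6 = 1)
f = -703/164 (f = (138/1 - 211/164) - 1*141 = (138*1 - 211*1/164) - 141 = (138 - 211/164) - 141 = 22421/164 - 141 = -703/164 ≈ -4.2866)
-47*f = -47*(-703/164) = 33041/164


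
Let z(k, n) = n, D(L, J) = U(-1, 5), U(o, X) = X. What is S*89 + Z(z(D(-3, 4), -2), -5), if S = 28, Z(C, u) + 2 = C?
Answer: 2488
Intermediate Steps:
D(L, J) = 5
Z(C, u) = -2 + C
S*89 + Z(z(D(-3, 4), -2), -5) = 28*89 + (-2 - 2) = 2492 - 4 = 2488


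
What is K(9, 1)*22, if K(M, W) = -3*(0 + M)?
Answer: -594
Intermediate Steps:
K(M, W) = -3*M
K(9, 1)*22 = -3*9*22 = -27*22 = -594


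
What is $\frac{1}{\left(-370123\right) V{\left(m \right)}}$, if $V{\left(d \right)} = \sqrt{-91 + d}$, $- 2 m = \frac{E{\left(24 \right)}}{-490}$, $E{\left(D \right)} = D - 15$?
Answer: $\frac{14 i \sqrt{445855}}{33004238033} \approx 2.8324 \cdot 10^{-7} i$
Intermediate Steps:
$E{\left(D \right)} = -15 + D$
$m = \frac{9}{980}$ ($m = - \frac{\left(-15 + 24\right) \frac{1}{-490}}{2} = - \frac{9 \left(- \frac{1}{490}\right)}{2} = \left(- \frac{1}{2}\right) \left(- \frac{9}{490}\right) = \frac{9}{980} \approx 0.0091837$)
$\frac{1}{\left(-370123\right) V{\left(m \right)}} = \frac{1}{\left(-370123\right) \sqrt{-91 + \frac{9}{980}}} = - \frac{1}{370123 \sqrt{- \frac{89171}{980}}} = - \frac{1}{370123 \frac{i \sqrt{445855}}{70}} = - \frac{\left(- \frac{14}{89171}\right) i \sqrt{445855}}{370123} = \frac{14 i \sqrt{445855}}{33004238033}$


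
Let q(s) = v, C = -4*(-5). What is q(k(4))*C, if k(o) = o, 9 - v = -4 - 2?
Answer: 300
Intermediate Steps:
v = 15 (v = 9 - (-4 - 2) = 9 - 1*(-6) = 9 + 6 = 15)
C = 20
q(s) = 15
q(k(4))*C = 15*20 = 300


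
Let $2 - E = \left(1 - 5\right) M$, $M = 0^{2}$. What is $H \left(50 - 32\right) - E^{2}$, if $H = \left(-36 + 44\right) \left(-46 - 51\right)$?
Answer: $-13972$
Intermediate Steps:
$M = 0$
$H = -776$ ($H = 8 \left(-97\right) = -776$)
$E = 2$ ($E = 2 - \left(1 - 5\right) 0 = 2 - \left(-4\right) 0 = 2 - 0 = 2 + 0 = 2$)
$H \left(50 - 32\right) - E^{2} = - 776 \left(50 - 32\right) - 2^{2} = \left(-776\right) 18 - 4 = -13968 - 4 = -13972$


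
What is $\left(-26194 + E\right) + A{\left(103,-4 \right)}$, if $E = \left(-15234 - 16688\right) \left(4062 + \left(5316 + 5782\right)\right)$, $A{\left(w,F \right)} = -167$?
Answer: $-483963881$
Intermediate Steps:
$E = -483937520$ ($E = - 31922 \left(4062 + 11098\right) = \left(-31922\right) 15160 = -483937520$)
$\left(-26194 + E\right) + A{\left(103,-4 \right)} = \left(-26194 - 483937520\right) - 167 = -483963714 - 167 = -483963881$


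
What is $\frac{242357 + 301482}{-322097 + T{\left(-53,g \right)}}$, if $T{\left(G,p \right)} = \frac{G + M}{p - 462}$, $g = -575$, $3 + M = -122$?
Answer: $- \frac{563961043}{334014411} \approx -1.6884$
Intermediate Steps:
$M = -125$ ($M = -3 - 122 = -125$)
$T{\left(G,p \right)} = \frac{-125 + G}{-462 + p}$ ($T{\left(G,p \right)} = \frac{G - 125}{p - 462} = \frac{-125 + G}{-462 + p}$)
$\frac{242357 + 301482}{-322097 + T{\left(-53,g \right)}} = \frac{242357 + 301482}{-322097 + \frac{-125 - 53}{-462 - 575}} = \frac{543839}{-322097 + \frac{1}{-1037} \left(-178\right)} = \frac{543839}{-322097 - - \frac{178}{1037}} = \frac{543839}{-322097 + \frac{178}{1037}} = \frac{543839}{- \frac{334014411}{1037}} = 543839 \left(- \frac{1037}{334014411}\right) = - \frac{563961043}{334014411}$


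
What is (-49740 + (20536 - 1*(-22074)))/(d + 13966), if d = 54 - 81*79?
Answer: -7130/7621 ≈ -0.93557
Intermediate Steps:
d = -6345 (d = 54 - 6399 = -6345)
(-49740 + (20536 - 1*(-22074)))/(d + 13966) = (-49740 + (20536 - 1*(-22074)))/(-6345 + 13966) = (-49740 + (20536 + 22074))/7621 = (-49740 + 42610)*(1/7621) = -7130*1/7621 = -7130/7621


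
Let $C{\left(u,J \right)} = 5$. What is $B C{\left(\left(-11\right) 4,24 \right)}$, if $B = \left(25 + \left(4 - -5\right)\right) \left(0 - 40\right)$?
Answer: $-6800$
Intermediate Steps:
$B = -1360$ ($B = \left(25 + \left(4 + 5\right)\right) \left(-40\right) = \left(25 + 9\right) \left(-40\right) = 34 \left(-40\right) = -1360$)
$B C{\left(\left(-11\right) 4,24 \right)} = \left(-1360\right) 5 = -6800$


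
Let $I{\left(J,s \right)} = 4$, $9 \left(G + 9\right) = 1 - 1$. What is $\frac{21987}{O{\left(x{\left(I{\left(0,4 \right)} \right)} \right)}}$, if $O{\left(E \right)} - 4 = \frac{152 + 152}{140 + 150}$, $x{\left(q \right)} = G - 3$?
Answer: $\frac{1062705}{244} \approx 4355.4$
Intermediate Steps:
$G = -9$ ($G = -9 + \frac{1 - 1}{9} = -9 + \frac{1}{9} \cdot 0 = -9 + 0 = -9$)
$x{\left(q \right)} = -12$ ($x{\left(q \right)} = -9 - 3 = -12$)
$O{\left(E \right)} = \frac{732}{145}$ ($O{\left(E \right)} = 4 + \frac{152 + 152}{140 + 150} = 4 + \frac{304}{290} = 4 + 304 \cdot \frac{1}{290} = 4 + \frac{152}{145} = \frac{732}{145}$)
$\frac{21987}{O{\left(x{\left(I{\left(0,4 \right)} \right)} \right)}} = \frac{21987}{\frac{732}{145}} = 21987 \cdot \frac{145}{732} = \frac{1062705}{244}$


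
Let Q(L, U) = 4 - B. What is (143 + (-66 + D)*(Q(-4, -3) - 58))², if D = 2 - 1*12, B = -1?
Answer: 17397241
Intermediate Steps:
D = -10 (D = 2 - 12 = -10)
Q(L, U) = 5 (Q(L, U) = 4 - 1*(-1) = 4 + 1 = 5)
(143 + (-66 + D)*(Q(-4, -3) - 58))² = (143 + (-66 - 10)*(5 - 58))² = (143 - 76*(-53))² = (143 + 4028)² = 4171² = 17397241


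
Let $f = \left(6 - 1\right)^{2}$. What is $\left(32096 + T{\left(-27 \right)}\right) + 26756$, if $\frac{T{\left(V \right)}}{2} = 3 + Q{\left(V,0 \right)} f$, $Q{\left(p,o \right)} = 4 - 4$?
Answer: $58858$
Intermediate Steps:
$f = 25$ ($f = 5^{2} = 25$)
$Q{\left(p,o \right)} = 0$
$T{\left(V \right)} = 6$ ($T{\left(V \right)} = 2 \left(3 + 0 \cdot 25\right) = 2 \left(3 + 0\right) = 2 \cdot 3 = 6$)
$\left(32096 + T{\left(-27 \right)}\right) + 26756 = \left(32096 + 6\right) + 26756 = 32102 + 26756 = 58858$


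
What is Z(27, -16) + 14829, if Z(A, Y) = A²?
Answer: 15558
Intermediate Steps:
Z(27, -16) + 14829 = 27² + 14829 = 729 + 14829 = 15558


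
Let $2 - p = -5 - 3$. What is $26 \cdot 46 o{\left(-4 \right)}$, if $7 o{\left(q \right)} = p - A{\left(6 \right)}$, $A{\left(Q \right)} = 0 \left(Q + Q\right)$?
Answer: $\frac{11960}{7} \approx 1708.6$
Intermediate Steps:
$A{\left(Q \right)} = 0$ ($A{\left(Q \right)} = 0 \cdot 2 Q = 0$)
$p = 10$ ($p = 2 - \left(-5 - 3\right) = 2 - -8 = 2 + 8 = 10$)
$o{\left(q \right)} = \frac{10}{7}$ ($o{\left(q \right)} = \frac{10 - 0}{7} = \frac{10 + 0}{7} = \frac{1}{7} \cdot 10 = \frac{10}{7}$)
$26 \cdot 46 o{\left(-4 \right)} = 26 \cdot 46 \cdot \frac{10}{7} = 1196 \cdot \frac{10}{7} = \frac{11960}{7}$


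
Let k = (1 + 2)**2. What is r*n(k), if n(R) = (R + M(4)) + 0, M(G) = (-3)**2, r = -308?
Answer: -5544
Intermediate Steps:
M(G) = 9
k = 9 (k = 3**2 = 9)
n(R) = 9 + R (n(R) = (R + 9) + 0 = (9 + R) + 0 = 9 + R)
r*n(k) = -308*(9 + 9) = -308*18 = -5544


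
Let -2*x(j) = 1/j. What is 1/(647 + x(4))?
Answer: 8/5175 ≈ 0.0015459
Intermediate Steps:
x(j) = -1/(2*j)
1/(647 + x(4)) = 1/(647 - ½/4) = 1/(647 - ½*¼) = 1/(647 - ⅛) = 1/(5175/8) = 8/5175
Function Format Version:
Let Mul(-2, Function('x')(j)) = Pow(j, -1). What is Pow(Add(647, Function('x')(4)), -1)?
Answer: Rational(8, 5175) ≈ 0.0015459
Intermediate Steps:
Function('x')(j) = Mul(Rational(-1, 2), Pow(j, -1))
Pow(Add(647, Function('x')(4)), -1) = Pow(Add(647, Mul(Rational(-1, 2), Pow(4, -1))), -1) = Pow(Add(647, Mul(Rational(-1, 2), Rational(1, 4))), -1) = Pow(Add(647, Rational(-1, 8)), -1) = Pow(Rational(5175, 8), -1) = Rational(8, 5175)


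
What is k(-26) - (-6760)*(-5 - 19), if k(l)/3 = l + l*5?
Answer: -162708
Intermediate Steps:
k(l) = 18*l (k(l) = 3*(l + l*5) = 3*(l + 5*l) = 3*(6*l) = 18*l)
k(-26) - (-6760)*(-5 - 19) = 18*(-26) - (-6760)*(-5 - 19) = -468 - (-6760)*(-24) = -468 - 676*240 = -468 - 162240 = -162708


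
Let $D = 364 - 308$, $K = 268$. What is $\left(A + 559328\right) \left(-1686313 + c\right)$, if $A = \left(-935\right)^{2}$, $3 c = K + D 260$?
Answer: $-2410333485461$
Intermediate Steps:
$D = 56$
$c = \frac{14828}{3}$ ($c = \frac{268 + 56 \cdot 260}{3} = \frac{268 + 14560}{3} = \frac{1}{3} \cdot 14828 = \frac{14828}{3} \approx 4942.7$)
$A = 874225$
$\left(A + 559328\right) \left(-1686313 + c\right) = \left(874225 + 559328\right) \left(-1686313 + \frac{14828}{3}\right) = 1433553 \left(- \frac{5044111}{3}\right) = -2410333485461$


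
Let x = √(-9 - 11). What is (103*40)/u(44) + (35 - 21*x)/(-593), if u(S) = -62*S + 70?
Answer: -1268095/788097 + 42*I*√5/593 ≈ -1.6091 + 0.15837*I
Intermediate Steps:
x = 2*I*√5 (x = √(-20) = 2*I*√5 ≈ 4.4721*I)
u(S) = 70 - 62*S
(103*40)/u(44) + (35 - 21*x)/(-593) = (103*40)/(70 - 62*44) + (35 - 42*I*√5)/(-593) = 4120/(70 - 2728) + (35 - 42*I*√5)*(-1/593) = 4120/(-2658) + (-35/593 + 42*I*√5/593) = 4120*(-1/2658) + (-35/593 + 42*I*√5/593) = -2060/1329 + (-35/593 + 42*I*√5/593) = -1268095/788097 + 42*I*√5/593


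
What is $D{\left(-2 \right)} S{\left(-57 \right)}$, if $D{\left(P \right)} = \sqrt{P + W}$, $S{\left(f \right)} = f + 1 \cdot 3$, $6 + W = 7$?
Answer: $- 54 i \approx - 54.0 i$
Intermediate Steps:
$W = 1$ ($W = -6 + 7 = 1$)
$S{\left(f \right)} = 3 + f$ ($S{\left(f \right)} = f + 3 = 3 + f$)
$D{\left(P \right)} = \sqrt{1 + P}$ ($D{\left(P \right)} = \sqrt{P + 1} = \sqrt{1 + P}$)
$D{\left(-2 \right)} S{\left(-57 \right)} = \sqrt{1 - 2} \left(3 - 57\right) = \sqrt{-1} \left(-54\right) = i \left(-54\right) = - 54 i$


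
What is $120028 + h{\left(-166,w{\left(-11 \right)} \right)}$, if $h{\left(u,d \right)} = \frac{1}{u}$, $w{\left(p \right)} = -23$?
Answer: $\frac{19924647}{166} \approx 1.2003 \cdot 10^{5}$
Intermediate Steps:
$120028 + h{\left(-166,w{\left(-11 \right)} \right)} = 120028 + \frac{1}{-166} = 120028 - \frac{1}{166} = \frac{19924647}{166}$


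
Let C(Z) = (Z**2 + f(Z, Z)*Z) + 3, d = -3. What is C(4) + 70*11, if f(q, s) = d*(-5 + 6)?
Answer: 777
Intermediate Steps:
f(q, s) = -3 (f(q, s) = -3*(-5 + 6) = -3*1 = -3)
C(Z) = 3 + Z**2 - 3*Z (C(Z) = (Z**2 - 3*Z) + 3 = 3 + Z**2 - 3*Z)
C(4) + 70*11 = (3 + 4**2 - 3*4) + 70*11 = (3 + 16 - 12) + 770 = 7 + 770 = 777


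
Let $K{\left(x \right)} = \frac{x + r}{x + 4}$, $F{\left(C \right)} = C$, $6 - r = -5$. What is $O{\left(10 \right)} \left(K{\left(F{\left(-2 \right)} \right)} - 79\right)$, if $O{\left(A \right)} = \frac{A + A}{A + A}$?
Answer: $- \frac{149}{2} \approx -74.5$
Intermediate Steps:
$r = 11$ ($r = 6 - -5 = 6 + 5 = 11$)
$O{\left(A \right)} = 1$ ($O{\left(A \right)} = \frac{2 A}{2 A} = 2 A \frac{1}{2 A} = 1$)
$K{\left(x \right)} = \frac{11 + x}{4 + x}$ ($K{\left(x \right)} = \frac{x + 11}{x + 4} = \frac{11 + x}{4 + x}$)
$O{\left(10 \right)} \left(K{\left(F{\left(-2 \right)} \right)} - 79\right) = 1 \left(\frac{11 - 2}{4 - 2} - 79\right) = 1 \left(\frac{1}{2} \cdot 9 - 79\right) = 1 \left(\frac{9}{2} - 79\right) = 1 \left(- \frac{149}{2}\right) = - \frac{149}{2}$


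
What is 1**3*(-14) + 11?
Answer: -3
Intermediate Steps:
1**3*(-14) + 11 = 1*(-14) + 11 = -14 + 11 = -3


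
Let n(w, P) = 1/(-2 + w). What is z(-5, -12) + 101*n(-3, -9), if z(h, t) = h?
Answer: -126/5 ≈ -25.200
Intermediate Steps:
z(-5, -12) + 101*n(-3, -9) = -5 + 101/(-2 - 3) = -5 + 101/(-5) = -5 + 101*(-1/5) = -5 - 101/5 = -126/5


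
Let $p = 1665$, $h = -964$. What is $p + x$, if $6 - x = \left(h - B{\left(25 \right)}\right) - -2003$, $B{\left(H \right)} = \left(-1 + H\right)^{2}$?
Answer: $1208$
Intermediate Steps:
$x = -457$ ($x = 6 - \left(\left(-964 - \left(-1 + 25\right)^{2}\right) - -2003\right) = 6 - \left(\left(-964 - 24^{2}\right) + 2003\right) = 6 - \left(\left(-964 - 576\right) + 2003\right) = 6 - \left(-1540 + 2003\right) = 6 - 463 = -457$)
$p + x = 1665 - 457 = 1208$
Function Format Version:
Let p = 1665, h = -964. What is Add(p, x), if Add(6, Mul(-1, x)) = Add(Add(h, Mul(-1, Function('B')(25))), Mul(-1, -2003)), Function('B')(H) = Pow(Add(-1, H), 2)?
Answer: 1208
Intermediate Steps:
x = -457 (x = Add(6, Mul(-1, Add(Add(-964, Mul(-1, Pow(Add(-1, 25), 2))), Mul(-1, -2003)))) = Add(6, Mul(-1, Add(Add(-964, Mul(-1, Pow(24, 2))), 2003))) = Add(6, Mul(-1, Add(Add(-964, Mul(-1, 576)), 2003))) = Add(6, Mul(-1, Add(Add(-964, -576), 2003))) = Add(6, Mul(-1, Add(-1540, 2003))) = Add(6, Mul(-1, 463)) = Add(6, -463) = -457)
Add(p, x) = Add(1665, -457) = 1208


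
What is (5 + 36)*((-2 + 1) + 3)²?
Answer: 164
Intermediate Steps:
(5 + 36)*((-2 + 1) + 3)² = 41*(-1 + 3)² = 41*2² = 41*4 = 164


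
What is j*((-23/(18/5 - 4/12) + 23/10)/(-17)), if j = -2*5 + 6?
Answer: -4646/4165 ≈ -1.1155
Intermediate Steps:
j = -4 (j = -10 + 6 = -4)
j*((-23/(18/5 - 4/12) + 23/10)/(-17)) = -4*(-23/(18/5 - 4/12) + 23/10)/(-17) = -4*(-23/(18*(1/5) - 4*1/12) + 23*(1/10))*(-1)/17 = -4*(-23/(18/5 - 1/3) + 23/10)*(-1)/17 = -4*(-23/49/15 + 23/10)*(-1)/17 = -4*(-23*15/49 + 23/10)*(-1)/17 = -4*(-345/49 + 23/10)*(-1)/17 = -(-4646)*(-1)/(245*17) = -4*2323/8330 = -4646/4165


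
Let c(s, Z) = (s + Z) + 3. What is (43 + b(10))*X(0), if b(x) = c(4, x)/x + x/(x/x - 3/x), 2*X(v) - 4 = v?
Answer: 4129/35 ≈ 117.97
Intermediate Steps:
c(s, Z) = 3 + Z + s (c(s, Z) = (Z + s) + 3 = 3 + Z + s)
X(v) = 2 + v/2
b(x) = x/(1 - 3/x) + (7 + x)/x (b(x) = (3 + x + 4)/x + x/(x/x - 3/x) = (7 + x)/x + x/(1 - 3/x) = x/(1 - 3/x) + (7 + x)/x)
(43 + b(10))*X(0) = (43 + (-21 + 10**2 + 10**3 + 4*10)/(10*(-3 + 10)))*(2 + (1/2)*0) = (43 + (1/10)*(-21 + 100 + 1000 + 40)/7)*(2 + 0) = (43 + (1/10)*(1/7)*1119)*2 = (43 + 1119/70)*2 = (4129/70)*2 = 4129/35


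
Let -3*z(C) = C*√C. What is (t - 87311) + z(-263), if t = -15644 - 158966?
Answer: -261921 + 263*I*√263/3 ≈ -2.6192e+5 + 1421.7*I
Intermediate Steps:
z(C) = -C^(3/2)/3 (z(C) = -C*√C/3 = -C^(3/2)/3)
t = -174610
(t - 87311) + z(-263) = (-174610 - 87311) - (-263)*I*√263/3 = -261921 - (-263)*I*√263/3 = -261921 + 263*I*√263/3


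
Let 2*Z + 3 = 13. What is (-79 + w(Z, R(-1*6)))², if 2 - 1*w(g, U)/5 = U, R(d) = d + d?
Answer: 81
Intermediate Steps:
Z = 5 (Z = -3/2 + (½)*13 = -3/2 + 13/2 = 5)
R(d) = 2*d
w(g, U) = 10 - 5*U
(-79 + w(Z, R(-1*6)))² = (-79 + (10 - 10*(-1*6)))² = (-79 + (10 - 10*(-6)))² = (-79 + (10 - 5*(-12)))² = (-79 + (10 + 60))² = (-79 + 70)² = (-9)² = 81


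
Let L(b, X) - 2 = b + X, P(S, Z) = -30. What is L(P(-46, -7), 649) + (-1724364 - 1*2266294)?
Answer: -3990037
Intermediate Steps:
L(b, X) = 2 + X + b (L(b, X) = 2 + (b + X) = 2 + (X + b) = 2 + X + b)
L(P(-46, -7), 649) + (-1724364 - 1*2266294) = (2 + 649 - 30) + (-1724364 - 1*2266294) = 621 + (-1724364 - 2266294) = 621 - 3990658 = -3990037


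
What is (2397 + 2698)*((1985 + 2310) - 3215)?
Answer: 5502600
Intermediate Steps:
(2397 + 2698)*((1985 + 2310) - 3215) = 5095*(4295 - 3215) = 5095*1080 = 5502600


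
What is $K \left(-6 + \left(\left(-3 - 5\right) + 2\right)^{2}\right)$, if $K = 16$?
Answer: $480$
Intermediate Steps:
$K \left(-6 + \left(\left(-3 - 5\right) + 2\right)^{2}\right) = 16 \left(-6 + \left(\left(-3 - 5\right) + 2\right)^{2}\right) = 16 \left(-6 + \left(-8 + 2\right)^{2}\right) = 16 \left(-6 + \left(-6\right)^{2}\right) = 16 \left(-6 + 36\right) = 16 \cdot 30 = 480$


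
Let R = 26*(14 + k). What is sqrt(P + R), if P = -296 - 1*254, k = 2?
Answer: I*sqrt(134) ≈ 11.576*I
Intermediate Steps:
R = 416 (R = 26*(14 + 2) = 26*16 = 416)
P = -550 (P = -296 - 254 = -550)
sqrt(P + R) = sqrt(-550 + 416) = sqrt(-134) = I*sqrt(134)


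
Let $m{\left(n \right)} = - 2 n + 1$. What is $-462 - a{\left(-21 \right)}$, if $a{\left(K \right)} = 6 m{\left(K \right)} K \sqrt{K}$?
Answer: $-462 + 5418 i \sqrt{21} \approx -462.0 + 24828.0 i$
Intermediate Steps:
$m{\left(n \right)} = 1 - 2 n$
$a{\left(K \right)} = K^{\frac{3}{2}} \left(6 - 12 K\right)$ ($a{\left(K \right)} = 6 \left(1 - 2 K\right) K \sqrt{K} = \left(6 - 12 K\right) K^{\frac{3}{2}} = K^{\frac{3}{2}} \left(6 - 12 K\right)$)
$-462 - a{\left(-21 \right)} = -462 - \left(-21\right)^{\frac{3}{2}} \left(6 - -252\right) = -462 - - 21 i \sqrt{21} \left(6 + 252\right) = -462 - - 21 i \sqrt{21} \cdot 258 = -462 - - 5418 i \sqrt{21} = -462 + 5418 i \sqrt{21}$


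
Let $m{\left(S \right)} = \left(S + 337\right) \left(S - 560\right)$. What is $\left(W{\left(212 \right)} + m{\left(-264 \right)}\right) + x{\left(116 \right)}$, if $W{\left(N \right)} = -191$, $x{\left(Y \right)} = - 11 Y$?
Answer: $-61619$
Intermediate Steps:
$m{\left(S \right)} = \left(-560 + S\right) \left(337 + S\right)$ ($m{\left(S \right)} = \left(337 + S\right) \left(-560 + S\right) = \left(-560 + S\right) \left(337 + S\right)$)
$\left(W{\left(212 \right)} + m{\left(-264 \right)}\right) + x{\left(116 \right)} = \left(-191 - \left(129848 - 69696\right)\right) - 1276 = \left(-191 + \left(-188720 + 69696 + 58872\right)\right) - 1276 = \left(-191 - 60152\right) - 1276 = -60343 - 1276 = -61619$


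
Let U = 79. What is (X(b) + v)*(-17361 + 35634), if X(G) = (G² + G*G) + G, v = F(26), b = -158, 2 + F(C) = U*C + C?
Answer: 947418504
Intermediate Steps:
F(C) = -2 + 80*C (F(C) = -2 + (79*C + C) = -2 + 80*C)
v = 2078 (v = -2 + 80*26 = -2 + 2080 = 2078)
X(G) = G + 2*G² (X(G) = (G² + G²) + G = 2*G² + G = G + 2*G²)
(X(b) + v)*(-17361 + 35634) = (-158*(1 + 2*(-158)) + 2078)*(-17361 + 35634) = (-158*(1 - 316) + 2078)*18273 = (-158*(-315) + 2078)*18273 = (49770 + 2078)*18273 = 51848*18273 = 947418504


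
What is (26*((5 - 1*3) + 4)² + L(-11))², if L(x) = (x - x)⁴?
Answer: 876096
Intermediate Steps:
L(x) = 0 (L(x) = 0⁴ = 0)
(26*((5 - 1*3) + 4)² + L(-11))² = (26*((5 - 1*3) + 4)² + 0)² = (26*((5 - 3) + 4)² + 0)² = (26*(2 + 4)² + 0)² = (26*6² + 0)² = (26*36 + 0)² = (936 + 0)² = 936² = 876096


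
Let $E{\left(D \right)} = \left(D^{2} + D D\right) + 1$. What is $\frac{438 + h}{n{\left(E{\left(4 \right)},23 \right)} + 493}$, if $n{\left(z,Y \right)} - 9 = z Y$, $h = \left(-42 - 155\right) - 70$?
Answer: $\frac{171}{1261} \approx 0.13561$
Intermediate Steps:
$E{\left(D \right)} = 1 + 2 D^{2}$ ($E{\left(D \right)} = \left(D^{2} + D^{2}\right) + 1 = 2 D^{2} + 1 = 1 + 2 D^{2}$)
$h = -267$ ($h = -197 - 70 = -267$)
$n{\left(z,Y \right)} = 9 + Y z$ ($n{\left(z,Y \right)} = 9 + z Y = 9 + Y z$)
$\frac{438 + h}{n{\left(E{\left(4 \right)},23 \right)} + 493} = \frac{438 - 267}{\left(9 + 23 \left(1 + 2 \cdot 4^{2}\right)\right) + 493} = \frac{171}{\left(9 + 23 \left(1 + 2 \cdot 16\right)\right) + 493} = \frac{171}{\left(9 + 23 \left(1 + 32\right)\right) + 493} = \frac{171}{\left(9 + 23 \cdot 33\right) + 493} = \frac{171}{\left(9 + 759\right) + 493} = \frac{171}{768 + 493} = \frac{171}{1261}$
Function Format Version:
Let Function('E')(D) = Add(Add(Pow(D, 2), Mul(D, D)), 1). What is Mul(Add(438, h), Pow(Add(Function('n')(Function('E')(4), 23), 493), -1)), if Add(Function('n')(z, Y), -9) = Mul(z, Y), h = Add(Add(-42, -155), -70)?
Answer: Rational(171, 1261) ≈ 0.13561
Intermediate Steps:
Function('E')(D) = Add(1, Mul(2, Pow(D, 2))) (Function('E')(D) = Add(Add(Pow(D, 2), Pow(D, 2)), 1) = Add(Mul(2, Pow(D, 2)), 1) = Add(1, Mul(2, Pow(D, 2))))
h = -267 (h = Add(-197, -70) = -267)
Function('n')(z, Y) = Add(9, Mul(Y, z)) (Function('n')(z, Y) = Add(9, Mul(z, Y)) = Add(9, Mul(Y, z)))
Mul(Add(438, h), Pow(Add(Function('n')(Function('E')(4), 23), 493), -1)) = Mul(Add(438, -267), Pow(Add(Add(9, Mul(23, Add(1, Mul(2, Pow(4, 2))))), 493), -1)) = Mul(171, Pow(Add(Add(9, Mul(23, Add(1, Mul(2, 16)))), 493), -1)) = Mul(171, Pow(Add(Add(9, Mul(23, Add(1, 32))), 493), -1)) = Mul(171, Pow(Add(Add(9, Mul(23, 33)), 493), -1)) = Mul(171, Pow(Add(Add(9, 759), 493), -1)) = Mul(171, Pow(Add(768, 493), -1)) = Mul(171, Pow(1261, -1)) = Mul(171, Rational(1, 1261)) = Rational(171, 1261)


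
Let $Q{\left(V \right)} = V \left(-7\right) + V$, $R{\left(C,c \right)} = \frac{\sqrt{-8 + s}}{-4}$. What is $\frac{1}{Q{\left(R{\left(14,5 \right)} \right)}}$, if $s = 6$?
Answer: $- \frac{i \sqrt{2}}{3} \approx - 0.4714 i$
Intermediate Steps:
$R{\left(C,c \right)} = - \frac{i \sqrt{2}}{4}$ ($R{\left(C,c \right)} = \frac{\sqrt{-8 + 6}}{-4} = \sqrt{-2} \left(- \frac{1}{4}\right) = i \sqrt{2} \left(- \frac{1}{4}\right) = - \frac{i \sqrt{2}}{4}$)
$Q{\left(V \right)} = - 6 V$ ($Q{\left(V \right)} = - 7 V + V = - 6 V$)
$\frac{1}{Q{\left(R{\left(14,5 \right)} \right)}} = \frac{1}{\left(-6\right) \left(- \frac{i \sqrt{2}}{4}\right)} = \frac{1}{\frac{3}{2} i \sqrt{2}} = - \frac{i \sqrt{2}}{3}$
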